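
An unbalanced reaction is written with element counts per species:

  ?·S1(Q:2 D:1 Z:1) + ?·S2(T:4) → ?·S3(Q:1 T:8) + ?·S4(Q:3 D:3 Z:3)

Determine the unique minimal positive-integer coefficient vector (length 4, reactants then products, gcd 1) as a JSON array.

Coefficients: [3, 6, 3, 1]

Q: 3·2+6·0 = 6 | 3·1+1·3 = 6
T: 3·0+6·4 = 24 | 3·8+1·0 = 24
D: 3·1+6·0 = 3 | 3·0+1·3 = 3
Z: 3·1+6·0 = 3 | 3·0+1·3 = 3
gcd(3,6,3,1) = 1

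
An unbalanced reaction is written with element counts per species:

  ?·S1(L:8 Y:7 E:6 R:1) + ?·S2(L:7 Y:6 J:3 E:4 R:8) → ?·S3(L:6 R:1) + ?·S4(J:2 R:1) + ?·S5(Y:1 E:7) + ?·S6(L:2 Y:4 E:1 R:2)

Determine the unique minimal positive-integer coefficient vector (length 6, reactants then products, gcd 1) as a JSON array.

Coefficients: [2, 2, 3, 3, 2, 6]

L: 2·8+2·7 = 30 | 3·6+3·0+2·0+6·2 = 30
Y: 2·7+2·6 = 26 | 3·0+3·0+2·1+6·4 = 26
J: 2·0+2·3 = 6 | 3·0+3·2+2·0+6·0 = 6
E: 2·6+2·4 = 20 | 3·0+3·0+2·7+6·1 = 20
R: 2·1+2·8 = 18 | 3·1+3·1+2·0+6·2 = 18
gcd(2,2,3,3,2,6) = 1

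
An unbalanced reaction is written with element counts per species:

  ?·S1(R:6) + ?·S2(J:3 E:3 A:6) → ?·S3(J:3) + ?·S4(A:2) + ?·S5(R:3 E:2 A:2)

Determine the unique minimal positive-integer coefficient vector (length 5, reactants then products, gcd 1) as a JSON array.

Coefficients: [3, 4, 4, 6, 6]

R: 3·6+4·0 = 18 | 4·0+6·0+6·3 = 18
J: 3·0+4·3 = 12 | 4·3+6·0+6·0 = 12
E: 3·0+4·3 = 12 | 4·0+6·0+6·2 = 12
A: 3·0+4·6 = 24 | 4·0+6·2+6·2 = 24
gcd(3,4,4,6,6) = 1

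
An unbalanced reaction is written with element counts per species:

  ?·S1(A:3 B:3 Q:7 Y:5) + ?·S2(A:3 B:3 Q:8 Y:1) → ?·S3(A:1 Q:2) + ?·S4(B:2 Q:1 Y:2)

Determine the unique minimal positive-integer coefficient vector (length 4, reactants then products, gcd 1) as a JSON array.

Coefficients: [1, 1, 6, 3]

A: 1·3+1·3 = 6 | 6·1+3·0 = 6
B: 1·3+1·3 = 6 | 6·0+3·2 = 6
Q: 1·7+1·8 = 15 | 6·2+3·1 = 15
Y: 1·5+1·1 = 6 | 6·0+3·2 = 6
gcd(1,1,6,3) = 1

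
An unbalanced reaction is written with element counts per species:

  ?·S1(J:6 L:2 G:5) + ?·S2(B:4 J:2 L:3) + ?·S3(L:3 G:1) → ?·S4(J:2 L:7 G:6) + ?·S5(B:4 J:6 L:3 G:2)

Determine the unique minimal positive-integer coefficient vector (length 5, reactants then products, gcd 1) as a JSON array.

B: 4·0+5·4+2·0 = 20 | 2·0+5·4 = 20
J: 4·6+5·2+2·0 = 34 | 2·2+5·6 = 34
L: 4·2+5·3+2·3 = 29 | 2·7+5·3 = 29
G: 4·5+5·0+2·1 = 22 | 2·6+5·2 = 22
gcd(4,5,2,2,5) = 1

Coefficients: [4, 5, 2, 2, 5]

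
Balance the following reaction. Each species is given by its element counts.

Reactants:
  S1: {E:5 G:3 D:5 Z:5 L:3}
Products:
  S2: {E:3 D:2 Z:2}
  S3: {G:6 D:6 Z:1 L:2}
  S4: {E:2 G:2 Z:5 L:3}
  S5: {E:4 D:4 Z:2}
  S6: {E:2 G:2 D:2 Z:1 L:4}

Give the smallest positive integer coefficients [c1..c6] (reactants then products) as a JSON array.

Coefficients: [4, 2, 1, 2, 2, 1]

E: 4·5 = 20 | 2·3+1·0+2·2+2·4+1·2 = 20
G: 4·3 = 12 | 2·0+1·6+2·2+2·0+1·2 = 12
D: 4·5 = 20 | 2·2+1·6+2·0+2·4+1·2 = 20
Z: 4·5 = 20 | 2·2+1·1+2·5+2·2+1·1 = 20
L: 4·3 = 12 | 2·0+1·2+2·3+2·0+1·4 = 12
gcd(4,2,1,2,2,1) = 1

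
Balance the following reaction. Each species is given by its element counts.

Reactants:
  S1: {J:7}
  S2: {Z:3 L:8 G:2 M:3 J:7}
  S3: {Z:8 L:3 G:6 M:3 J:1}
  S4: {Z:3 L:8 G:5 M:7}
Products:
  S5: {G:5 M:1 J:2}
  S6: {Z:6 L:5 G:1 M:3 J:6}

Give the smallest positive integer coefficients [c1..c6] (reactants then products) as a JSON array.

Z: 4·0+1·3+3·8+1·3 = 30 | 4·0+5·6 = 30
L: 4·0+1·8+3·3+1·8 = 25 | 4·0+5·5 = 25
G: 4·0+1·2+3·6+1·5 = 25 | 4·5+5·1 = 25
M: 4·0+1·3+3·3+1·7 = 19 | 4·1+5·3 = 19
J: 4·7+1·7+3·1+1·0 = 38 | 4·2+5·6 = 38
gcd(4,1,3,1,4,5) = 1

Coefficients: [4, 1, 3, 1, 4, 5]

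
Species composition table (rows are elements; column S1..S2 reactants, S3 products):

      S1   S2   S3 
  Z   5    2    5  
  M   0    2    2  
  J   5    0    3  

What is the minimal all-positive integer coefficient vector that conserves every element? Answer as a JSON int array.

Coefficients: [3, 5, 5]

Z: 3·5+5·2 = 25 | 5·5 = 25
M: 3·0+5·2 = 10 | 5·2 = 10
J: 3·5+5·0 = 15 | 5·3 = 15
gcd(3,5,5) = 1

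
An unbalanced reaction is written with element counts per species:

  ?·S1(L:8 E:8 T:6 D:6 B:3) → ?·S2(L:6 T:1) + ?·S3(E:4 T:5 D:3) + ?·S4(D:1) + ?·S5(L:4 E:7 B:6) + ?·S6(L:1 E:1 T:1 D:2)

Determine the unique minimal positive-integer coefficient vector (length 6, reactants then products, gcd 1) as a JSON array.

L: 4·8 = 32 | 3·6+3·0+3·0+2·4+6·1 = 32
E: 4·8 = 32 | 3·0+3·4+3·0+2·7+6·1 = 32
T: 4·6 = 24 | 3·1+3·5+3·0+2·0+6·1 = 24
D: 4·6 = 24 | 3·0+3·3+3·1+2·0+6·2 = 24
B: 4·3 = 12 | 3·0+3·0+3·0+2·6+6·0 = 12
gcd(4,3,3,3,2,6) = 1

Coefficients: [4, 3, 3, 3, 2, 6]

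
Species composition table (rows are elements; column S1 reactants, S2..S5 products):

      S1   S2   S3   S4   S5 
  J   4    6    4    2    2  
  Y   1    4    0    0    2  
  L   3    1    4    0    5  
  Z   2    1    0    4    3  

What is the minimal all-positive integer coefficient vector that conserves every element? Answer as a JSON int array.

J: 6·4 = 24 | 1·6+3·4+2·2+1·2 = 24
Y: 6·1 = 6 | 1·4+3·0+2·0+1·2 = 6
L: 6·3 = 18 | 1·1+3·4+2·0+1·5 = 18
Z: 6·2 = 12 | 1·1+3·0+2·4+1·3 = 12
gcd(6,1,3,2,1) = 1

Coefficients: [6, 1, 3, 2, 1]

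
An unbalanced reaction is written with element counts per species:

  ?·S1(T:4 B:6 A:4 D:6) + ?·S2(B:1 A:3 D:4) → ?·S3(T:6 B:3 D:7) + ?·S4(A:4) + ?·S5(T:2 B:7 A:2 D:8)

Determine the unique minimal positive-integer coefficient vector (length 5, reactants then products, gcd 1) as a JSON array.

T: 5·4+4·0 = 20 | 2·6+6·0+4·2 = 20
B: 5·6+4·1 = 34 | 2·3+6·0+4·7 = 34
A: 5·4+4·3 = 32 | 2·0+6·4+4·2 = 32
D: 5·6+4·4 = 46 | 2·7+6·0+4·8 = 46
gcd(5,4,2,6,4) = 1

Coefficients: [5, 4, 2, 6, 4]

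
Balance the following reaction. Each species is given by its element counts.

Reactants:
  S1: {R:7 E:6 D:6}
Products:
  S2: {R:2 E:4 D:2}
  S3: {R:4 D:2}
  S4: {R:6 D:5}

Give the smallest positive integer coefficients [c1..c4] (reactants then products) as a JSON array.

Coefficients: [4, 6, 1, 2]

R: 4·7 = 28 | 6·2+1·4+2·6 = 28
E: 4·6 = 24 | 6·4+1·0+2·0 = 24
D: 4·6 = 24 | 6·2+1·2+2·5 = 24
gcd(4,6,1,2) = 1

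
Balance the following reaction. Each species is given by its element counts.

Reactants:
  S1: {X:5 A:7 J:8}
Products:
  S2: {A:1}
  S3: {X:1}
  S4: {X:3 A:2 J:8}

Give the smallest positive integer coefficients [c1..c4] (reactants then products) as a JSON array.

Coefficients: [1, 5, 2, 1]

X: 1·5 = 5 | 5·0+2·1+1·3 = 5
A: 1·7 = 7 | 5·1+2·0+1·2 = 7
J: 1·8 = 8 | 5·0+2·0+1·8 = 8
gcd(1,5,2,1) = 1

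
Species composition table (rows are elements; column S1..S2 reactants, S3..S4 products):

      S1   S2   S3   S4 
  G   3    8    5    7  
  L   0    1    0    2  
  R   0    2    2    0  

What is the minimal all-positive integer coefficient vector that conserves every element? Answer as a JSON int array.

G: 1·3+6·8 = 51 | 6·5+3·7 = 51
L: 1·0+6·1 = 6 | 6·0+3·2 = 6
R: 1·0+6·2 = 12 | 6·2+3·0 = 12
gcd(1,6,6,3) = 1

Coefficients: [1, 6, 6, 3]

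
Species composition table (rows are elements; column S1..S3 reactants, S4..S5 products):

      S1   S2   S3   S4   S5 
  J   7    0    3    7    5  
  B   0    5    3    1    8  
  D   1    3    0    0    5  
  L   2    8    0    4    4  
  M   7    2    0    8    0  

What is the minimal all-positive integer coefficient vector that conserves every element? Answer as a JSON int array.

Coefficients: [6, 3, 5, 6, 3]

J: 6·7+3·0+5·3 = 57 | 6·7+3·5 = 57
B: 6·0+3·5+5·3 = 30 | 6·1+3·8 = 30
D: 6·1+3·3+5·0 = 15 | 6·0+3·5 = 15
L: 6·2+3·8+5·0 = 36 | 6·4+3·4 = 36
M: 6·7+3·2+5·0 = 48 | 6·8+3·0 = 48
gcd(6,3,5,6,3) = 1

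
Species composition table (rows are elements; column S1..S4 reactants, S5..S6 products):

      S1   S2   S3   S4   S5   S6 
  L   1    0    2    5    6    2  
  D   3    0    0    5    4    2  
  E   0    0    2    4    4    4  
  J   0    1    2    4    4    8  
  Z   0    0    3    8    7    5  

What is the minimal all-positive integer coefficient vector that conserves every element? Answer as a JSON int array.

Coefficients: [3, 4, 6, 1, 3, 1]

L: 3·1+4·0+6·2+1·5 = 20 | 3·6+1·2 = 20
D: 3·3+4·0+6·0+1·5 = 14 | 3·4+1·2 = 14
E: 3·0+4·0+6·2+1·4 = 16 | 3·4+1·4 = 16
J: 3·0+4·1+6·2+1·4 = 20 | 3·4+1·8 = 20
Z: 3·0+4·0+6·3+1·8 = 26 | 3·7+1·5 = 26
gcd(3,4,6,1,3,1) = 1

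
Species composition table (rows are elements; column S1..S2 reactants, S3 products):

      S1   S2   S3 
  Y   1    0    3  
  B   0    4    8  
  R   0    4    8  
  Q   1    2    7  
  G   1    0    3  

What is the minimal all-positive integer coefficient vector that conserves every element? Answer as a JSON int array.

Y: 3·1+2·0 = 3 | 1·3 = 3
B: 3·0+2·4 = 8 | 1·8 = 8
R: 3·0+2·4 = 8 | 1·8 = 8
Q: 3·1+2·2 = 7 | 1·7 = 7
G: 3·1+2·0 = 3 | 1·3 = 3
gcd(3,2,1) = 1

Coefficients: [3, 2, 1]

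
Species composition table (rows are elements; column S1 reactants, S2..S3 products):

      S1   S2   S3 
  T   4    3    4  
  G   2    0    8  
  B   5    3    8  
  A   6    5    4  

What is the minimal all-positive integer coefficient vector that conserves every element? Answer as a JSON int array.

T: 4·4 = 16 | 4·3+1·4 = 16
G: 4·2 = 8 | 4·0+1·8 = 8
B: 4·5 = 20 | 4·3+1·8 = 20
A: 4·6 = 24 | 4·5+1·4 = 24
gcd(4,4,1) = 1

Coefficients: [4, 4, 1]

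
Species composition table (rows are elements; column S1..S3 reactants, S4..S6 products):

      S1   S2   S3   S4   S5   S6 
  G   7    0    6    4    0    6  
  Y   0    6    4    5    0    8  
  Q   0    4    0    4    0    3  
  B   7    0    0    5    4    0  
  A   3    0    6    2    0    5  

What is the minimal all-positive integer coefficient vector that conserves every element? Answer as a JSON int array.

Coefficients: [2, 5, 3, 2, 1, 4]

G: 2·7+5·0+3·6 = 32 | 2·4+1·0+4·6 = 32
Y: 2·0+5·6+3·4 = 42 | 2·5+1·0+4·8 = 42
Q: 2·0+5·4+3·0 = 20 | 2·4+1·0+4·3 = 20
B: 2·7+5·0+3·0 = 14 | 2·5+1·4+4·0 = 14
A: 2·3+5·0+3·6 = 24 | 2·2+1·0+4·5 = 24
gcd(2,5,3,2,1,4) = 1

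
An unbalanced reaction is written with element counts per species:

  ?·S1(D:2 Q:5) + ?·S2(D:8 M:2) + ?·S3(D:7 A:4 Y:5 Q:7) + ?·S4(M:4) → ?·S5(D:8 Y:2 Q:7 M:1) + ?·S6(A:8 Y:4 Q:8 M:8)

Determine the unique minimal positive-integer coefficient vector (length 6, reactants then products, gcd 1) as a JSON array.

Coefficients: [6, 1, 4, 5, 6, 2]

D: 6·2+1·8+4·7+5·0 = 48 | 6·8+2·0 = 48
A: 6·0+1·0+4·4+5·0 = 16 | 6·0+2·8 = 16
Y: 6·0+1·0+4·5+5·0 = 20 | 6·2+2·4 = 20
Q: 6·5+1·0+4·7+5·0 = 58 | 6·7+2·8 = 58
M: 6·0+1·2+4·0+5·4 = 22 | 6·1+2·8 = 22
gcd(6,1,4,5,6,2) = 1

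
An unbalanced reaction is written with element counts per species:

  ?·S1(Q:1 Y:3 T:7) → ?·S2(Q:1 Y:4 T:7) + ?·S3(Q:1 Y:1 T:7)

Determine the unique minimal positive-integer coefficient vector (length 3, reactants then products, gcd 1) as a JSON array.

Coefficients: [3, 2, 1]

Q: 3·1 = 3 | 2·1+1·1 = 3
Y: 3·3 = 9 | 2·4+1·1 = 9
T: 3·7 = 21 | 2·7+1·7 = 21
gcd(3,2,1) = 1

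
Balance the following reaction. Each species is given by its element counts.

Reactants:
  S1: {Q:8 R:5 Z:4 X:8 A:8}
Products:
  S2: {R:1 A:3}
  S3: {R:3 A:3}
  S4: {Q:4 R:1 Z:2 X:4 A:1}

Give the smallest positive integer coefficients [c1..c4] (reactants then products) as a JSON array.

Coefficients: [2, 3, 1, 4]

Q: 2·8 = 16 | 3·0+1·0+4·4 = 16
R: 2·5 = 10 | 3·1+1·3+4·1 = 10
Z: 2·4 = 8 | 3·0+1·0+4·2 = 8
X: 2·8 = 16 | 3·0+1·0+4·4 = 16
A: 2·8 = 16 | 3·3+1·3+4·1 = 16
gcd(2,3,1,4) = 1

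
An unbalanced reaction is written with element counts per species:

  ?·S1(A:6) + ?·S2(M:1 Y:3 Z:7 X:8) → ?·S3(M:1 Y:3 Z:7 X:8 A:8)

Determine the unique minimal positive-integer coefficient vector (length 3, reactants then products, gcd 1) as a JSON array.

Coefficients: [4, 3, 3]

M: 4·0+3·1 = 3 | 3·1 = 3
Y: 4·0+3·3 = 9 | 3·3 = 9
Z: 4·0+3·7 = 21 | 3·7 = 21
X: 4·0+3·8 = 24 | 3·8 = 24
A: 4·6+3·0 = 24 | 3·8 = 24
gcd(4,3,3) = 1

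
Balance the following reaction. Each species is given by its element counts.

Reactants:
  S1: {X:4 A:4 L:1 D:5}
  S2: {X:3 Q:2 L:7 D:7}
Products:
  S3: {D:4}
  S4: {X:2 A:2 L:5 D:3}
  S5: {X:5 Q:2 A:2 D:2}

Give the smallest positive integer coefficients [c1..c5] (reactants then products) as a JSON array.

Coefficients: [4, 3, 5, 5, 3]

X: 4·4+3·3 = 25 | 5·0+5·2+3·5 = 25
Q: 4·0+3·2 = 6 | 5·0+5·0+3·2 = 6
A: 4·4+3·0 = 16 | 5·0+5·2+3·2 = 16
L: 4·1+3·7 = 25 | 5·0+5·5+3·0 = 25
D: 4·5+3·7 = 41 | 5·4+5·3+3·2 = 41
gcd(4,3,5,5,3) = 1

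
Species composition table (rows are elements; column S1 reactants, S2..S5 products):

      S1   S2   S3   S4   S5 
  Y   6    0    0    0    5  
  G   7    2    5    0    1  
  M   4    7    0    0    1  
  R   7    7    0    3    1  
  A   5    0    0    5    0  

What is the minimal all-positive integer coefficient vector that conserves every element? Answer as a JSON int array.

Coefficients: [5, 2, 5, 5, 6]

Y: 5·6 = 30 | 2·0+5·0+5·0+6·5 = 30
G: 5·7 = 35 | 2·2+5·5+5·0+6·1 = 35
M: 5·4 = 20 | 2·7+5·0+5·0+6·1 = 20
R: 5·7 = 35 | 2·7+5·0+5·3+6·1 = 35
A: 5·5 = 25 | 2·0+5·0+5·5+6·0 = 25
gcd(5,2,5,5,6) = 1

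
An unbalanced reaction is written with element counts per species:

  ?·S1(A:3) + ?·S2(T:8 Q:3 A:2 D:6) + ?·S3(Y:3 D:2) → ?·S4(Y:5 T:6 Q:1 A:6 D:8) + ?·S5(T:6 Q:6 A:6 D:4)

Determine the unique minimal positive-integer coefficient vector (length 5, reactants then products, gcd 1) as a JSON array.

Coefficients: [6, 3, 5, 3, 1]

Y: 6·0+3·0+5·3 = 15 | 3·5+1·0 = 15
T: 6·0+3·8+5·0 = 24 | 3·6+1·6 = 24
Q: 6·0+3·3+5·0 = 9 | 3·1+1·6 = 9
A: 6·3+3·2+5·0 = 24 | 3·6+1·6 = 24
D: 6·0+3·6+5·2 = 28 | 3·8+1·4 = 28
gcd(6,3,5,3,1) = 1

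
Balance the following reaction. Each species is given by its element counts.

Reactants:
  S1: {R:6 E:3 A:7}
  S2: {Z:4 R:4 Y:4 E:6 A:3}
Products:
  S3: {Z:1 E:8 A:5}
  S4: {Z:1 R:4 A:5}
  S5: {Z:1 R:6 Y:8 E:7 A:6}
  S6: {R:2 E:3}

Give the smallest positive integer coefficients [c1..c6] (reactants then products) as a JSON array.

Z: 5·0+2·4 = 8 | 1·1+6·1+1·1+4·0 = 8
R: 5·6+2·4 = 38 | 1·0+6·4+1·6+4·2 = 38
Y: 5·0+2·4 = 8 | 1·0+6·0+1·8+4·0 = 8
E: 5·3+2·6 = 27 | 1·8+6·0+1·7+4·3 = 27
A: 5·7+2·3 = 41 | 1·5+6·5+1·6+4·0 = 41
gcd(5,2,1,6,1,4) = 1

Coefficients: [5, 2, 1, 6, 1, 4]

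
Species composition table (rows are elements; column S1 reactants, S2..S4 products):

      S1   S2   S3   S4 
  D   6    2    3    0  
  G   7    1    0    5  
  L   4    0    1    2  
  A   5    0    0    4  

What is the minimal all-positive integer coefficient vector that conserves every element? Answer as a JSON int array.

D: 4·6 = 24 | 3·2+6·3+5·0 = 24
G: 4·7 = 28 | 3·1+6·0+5·5 = 28
L: 4·4 = 16 | 3·0+6·1+5·2 = 16
A: 4·5 = 20 | 3·0+6·0+5·4 = 20
gcd(4,3,6,5) = 1

Coefficients: [4, 3, 6, 5]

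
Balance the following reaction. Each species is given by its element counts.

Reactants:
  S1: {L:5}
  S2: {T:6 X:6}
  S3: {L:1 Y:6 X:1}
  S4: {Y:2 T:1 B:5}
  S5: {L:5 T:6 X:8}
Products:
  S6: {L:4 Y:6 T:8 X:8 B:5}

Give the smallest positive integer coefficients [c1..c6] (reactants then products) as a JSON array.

Coefficients: [3, 6, 4, 6, 1, 6]

L: 3·5+6·0+4·1+6·0+1·5 = 24 | 6·4 = 24
Y: 3·0+6·0+4·6+6·2+1·0 = 36 | 6·6 = 36
T: 3·0+6·6+4·0+6·1+1·6 = 48 | 6·8 = 48
X: 3·0+6·6+4·1+6·0+1·8 = 48 | 6·8 = 48
B: 3·0+6·0+4·0+6·5+1·0 = 30 | 6·5 = 30
gcd(3,6,4,6,1,6) = 1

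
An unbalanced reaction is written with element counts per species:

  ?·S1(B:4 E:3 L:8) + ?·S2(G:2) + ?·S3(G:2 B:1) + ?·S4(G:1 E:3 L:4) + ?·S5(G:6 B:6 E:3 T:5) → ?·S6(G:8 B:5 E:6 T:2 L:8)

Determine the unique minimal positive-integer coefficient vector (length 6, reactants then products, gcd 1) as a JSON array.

G: 2·0+6·2+5·2+6·1+2·6 = 40 | 5·8 = 40
B: 2·4+6·0+5·1+6·0+2·6 = 25 | 5·5 = 25
E: 2·3+6·0+5·0+6·3+2·3 = 30 | 5·6 = 30
T: 2·0+6·0+5·0+6·0+2·5 = 10 | 5·2 = 10
L: 2·8+6·0+5·0+6·4+2·0 = 40 | 5·8 = 40
gcd(2,6,5,6,2,5) = 1

Coefficients: [2, 6, 5, 6, 2, 5]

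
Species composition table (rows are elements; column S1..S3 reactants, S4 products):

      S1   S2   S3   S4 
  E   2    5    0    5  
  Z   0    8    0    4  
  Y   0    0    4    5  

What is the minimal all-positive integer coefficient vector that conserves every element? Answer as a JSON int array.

Coefficients: [5, 2, 5, 4]

E: 5·2+2·5+5·0 = 20 | 4·5 = 20
Z: 5·0+2·8+5·0 = 16 | 4·4 = 16
Y: 5·0+2·0+5·4 = 20 | 4·5 = 20
gcd(5,2,5,4) = 1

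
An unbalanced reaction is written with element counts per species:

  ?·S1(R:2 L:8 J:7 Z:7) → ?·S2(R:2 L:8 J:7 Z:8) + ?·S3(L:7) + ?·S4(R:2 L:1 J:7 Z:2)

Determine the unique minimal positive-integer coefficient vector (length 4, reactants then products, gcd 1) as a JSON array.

R: 6·2 = 12 | 5·2+1·0+1·2 = 12
L: 6·8 = 48 | 5·8+1·7+1·1 = 48
J: 6·7 = 42 | 5·7+1·0+1·7 = 42
Z: 6·7 = 42 | 5·8+1·0+1·2 = 42
gcd(6,5,1,1) = 1

Coefficients: [6, 5, 1, 1]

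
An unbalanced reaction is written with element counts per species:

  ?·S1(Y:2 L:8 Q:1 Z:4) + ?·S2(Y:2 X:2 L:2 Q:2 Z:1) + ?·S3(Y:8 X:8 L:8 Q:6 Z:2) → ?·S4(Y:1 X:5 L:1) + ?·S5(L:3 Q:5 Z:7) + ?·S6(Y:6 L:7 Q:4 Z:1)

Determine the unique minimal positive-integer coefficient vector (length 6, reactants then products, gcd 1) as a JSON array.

Coefficients: [1, 2, 2, 4, 1, 3]

Y: 1·2+2·2+2·8 = 22 | 4·1+1·0+3·6 = 22
X: 1·0+2·2+2·8 = 20 | 4·5+1·0+3·0 = 20
L: 1·8+2·2+2·8 = 28 | 4·1+1·3+3·7 = 28
Q: 1·1+2·2+2·6 = 17 | 4·0+1·5+3·4 = 17
Z: 1·4+2·1+2·2 = 10 | 4·0+1·7+3·1 = 10
gcd(1,2,2,4,1,3) = 1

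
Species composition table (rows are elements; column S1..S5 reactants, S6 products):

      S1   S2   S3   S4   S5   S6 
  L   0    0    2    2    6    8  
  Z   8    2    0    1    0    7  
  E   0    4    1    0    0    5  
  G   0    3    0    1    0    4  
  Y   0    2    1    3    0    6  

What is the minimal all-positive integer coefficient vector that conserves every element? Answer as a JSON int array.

L: 3·0+6·0+6·2+6·2+4·6 = 48 | 6·8 = 48
Z: 3·8+6·2+6·0+6·1+4·0 = 42 | 6·7 = 42
E: 3·0+6·4+6·1+6·0+4·0 = 30 | 6·5 = 30
G: 3·0+6·3+6·0+6·1+4·0 = 24 | 6·4 = 24
Y: 3·0+6·2+6·1+6·3+4·0 = 36 | 6·6 = 36
gcd(3,6,6,6,4,6) = 1

Coefficients: [3, 6, 6, 6, 4, 6]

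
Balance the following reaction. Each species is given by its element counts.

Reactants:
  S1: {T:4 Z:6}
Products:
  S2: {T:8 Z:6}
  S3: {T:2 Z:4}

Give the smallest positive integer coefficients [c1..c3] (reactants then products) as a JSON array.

Coefficients: [5, 1, 6]

T: 5·4 = 20 | 1·8+6·2 = 20
Z: 5·6 = 30 | 1·6+6·4 = 30
gcd(5,1,6) = 1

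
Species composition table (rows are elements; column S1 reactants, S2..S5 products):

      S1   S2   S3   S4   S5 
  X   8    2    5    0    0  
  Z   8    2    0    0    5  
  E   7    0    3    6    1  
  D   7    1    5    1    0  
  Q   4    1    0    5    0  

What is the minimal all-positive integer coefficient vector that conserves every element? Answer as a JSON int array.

Coefficients: [2, 3, 2, 1, 2]

X: 2·8 = 16 | 3·2+2·5+1·0+2·0 = 16
Z: 2·8 = 16 | 3·2+2·0+1·0+2·5 = 16
E: 2·7 = 14 | 3·0+2·3+1·6+2·1 = 14
D: 2·7 = 14 | 3·1+2·5+1·1+2·0 = 14
Q: 2·4 = 8 | 3·1+2·0+1·5+2·0 = 8
gcd(2,3,2,1,2) = 1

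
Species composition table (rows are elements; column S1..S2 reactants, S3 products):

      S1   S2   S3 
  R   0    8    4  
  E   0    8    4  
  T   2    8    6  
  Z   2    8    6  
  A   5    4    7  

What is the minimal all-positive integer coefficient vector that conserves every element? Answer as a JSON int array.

R: 2·0+1·8 = 8 | 2·4 = 8
E: 2·0+1·8 = 8 | 2·4 = 8
T: 2·2+1·8 = 12 | 2·6 = 12
Z: 2·2+1·8 = 12 | 2·6 = 12
A: 2·5+1·4 = 14 | 2·7 = 14
gcd(2,1,2) = 1

Coefficients: [2, 1, 2]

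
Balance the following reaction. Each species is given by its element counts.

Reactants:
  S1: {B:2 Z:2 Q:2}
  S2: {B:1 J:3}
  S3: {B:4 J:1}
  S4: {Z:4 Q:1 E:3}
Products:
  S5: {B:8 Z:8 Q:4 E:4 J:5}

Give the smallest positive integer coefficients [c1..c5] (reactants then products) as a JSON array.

Coefficients: [4, 4, 3, 4, 3]

B: 4·2+4·1+3·4+4·0 = 24 | 3·8 = 24
Z: 4·2+4·0+3·0+4·4 = 24 | 3·8 = 24
Q: 4·2+4·0+3·0+4·1 = 12 | 3·4 = 12
E: 4·0+4·0+3·0+4·3 = 12 | 3·4 = 12
J: 4·0+4·3+3·1+4·0 = 15 | 3·5 = 15
gcd(4,4,3,4,3) = 1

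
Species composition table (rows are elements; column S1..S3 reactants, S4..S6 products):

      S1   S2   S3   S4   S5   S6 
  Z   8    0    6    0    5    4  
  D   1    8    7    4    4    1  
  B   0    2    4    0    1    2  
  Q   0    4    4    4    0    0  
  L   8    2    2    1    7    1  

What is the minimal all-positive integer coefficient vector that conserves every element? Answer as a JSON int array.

Z: 5·8+5·0+1·6 = 46 | 6·0+6·5+4·4 = 46
D: 5·1+5·8+1·7 = 52 | 6·4+6·4+4·1 = 52
B: 5·0+5·2+1·4 = 14 | 6·0+6·1+4·2 = 14
Q: 5·0+5·4+1·4 = 24 | 6·4+6·0+4·0 = 24
L: 5·8+5·2+1·2 = 52 | 6·1+6·7+4·1 = 52
gcd(5,5,1,6,6,4) = 1

Coefficients: [5, 5, 1, 6, 6, 4]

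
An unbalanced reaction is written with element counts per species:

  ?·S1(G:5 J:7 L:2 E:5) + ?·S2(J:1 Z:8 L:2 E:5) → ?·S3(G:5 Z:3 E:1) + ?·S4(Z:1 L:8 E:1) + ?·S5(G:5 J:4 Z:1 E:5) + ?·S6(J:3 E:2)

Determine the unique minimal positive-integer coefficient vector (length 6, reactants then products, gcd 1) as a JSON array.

Coefficients: [3, 1, 2, 1, 1, 6]

G: 3·5+1·0 = 15 | 2·5+1·0+1·5+6·0 = 15
J: 3·7+1·1 = 22 | 2·0+1·0+1·4+6·3 = 22
Z: 3·0+1·8 = 8 | 2·3+1·1+1·1+6·0 = 8
L: 3·2+1·2 = 8 | 2·0+1·8+1·0+6·0 = 8
E: 3·5+1·5 = 20 | 2·1+1·1+1·5+6·2 = 20
gcd(3,1,2,1,1,6) = 1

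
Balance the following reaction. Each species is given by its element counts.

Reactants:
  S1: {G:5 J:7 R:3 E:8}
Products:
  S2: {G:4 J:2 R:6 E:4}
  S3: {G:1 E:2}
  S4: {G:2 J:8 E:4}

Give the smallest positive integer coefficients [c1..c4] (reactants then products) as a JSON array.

Coefficients: [4, 2, 6, 3]

G: 4·5 = 20 | 2·4+6·1+3·2 = 20
J: 4·7 = 28 | 2·2+6·0+3·8 = 28
R: 4·3 = 12 | 2·6+6·0+3·0 = 12
E: 4·8 = 32 | 2·4+6·2+3·4 = 32
gcd(4,2,6,3) = 1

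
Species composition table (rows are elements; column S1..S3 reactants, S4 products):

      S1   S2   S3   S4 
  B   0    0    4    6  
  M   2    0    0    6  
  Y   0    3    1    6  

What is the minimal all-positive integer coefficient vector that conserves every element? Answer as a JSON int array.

Coefficients: [6, 3, 3, 2]

B: 6·0+3·0+3·4 = 12 | 2·6 = 12
M: 6·2+3·0+3·0 = 12 | 2·6 = 12
Y: 6·0+3·3+3·1 = 12 | 2·6 = 12
gcd(6,3,3,2) = 1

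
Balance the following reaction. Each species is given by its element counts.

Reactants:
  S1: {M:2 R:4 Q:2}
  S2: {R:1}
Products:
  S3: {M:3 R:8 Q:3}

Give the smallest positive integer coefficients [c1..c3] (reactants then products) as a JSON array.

Coefficients: [3, 4, 2]

M: 3·2+4·0 = 6 | 2·3 = 6
R: 3·4+4·1 = 16 | 2·8 = 16
Q: 3·2+4·0 = 6 | 2·3 = 6
gcd(3,4,2) = 1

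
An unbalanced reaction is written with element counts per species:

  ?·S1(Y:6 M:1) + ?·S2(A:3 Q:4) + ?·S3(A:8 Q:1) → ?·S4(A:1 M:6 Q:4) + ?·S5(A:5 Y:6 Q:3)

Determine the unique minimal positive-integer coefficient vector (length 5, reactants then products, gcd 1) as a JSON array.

A: 6·0+5·3+2·8 = 31 | 1·1+6·5 = 31
Y: 6·6+5·0+2·0 = 36 | 1·0+6·6 = 36
M: 6·1+5·0+2·0 = 6 | 1·6+6·0 = 6
Q: 6·0+5·4+2·1 = 22 | 1·4+6·3 = 22
gcd(6,5,2,1,6) = 1

Coefficients: [6, 5, 2, 1, 6]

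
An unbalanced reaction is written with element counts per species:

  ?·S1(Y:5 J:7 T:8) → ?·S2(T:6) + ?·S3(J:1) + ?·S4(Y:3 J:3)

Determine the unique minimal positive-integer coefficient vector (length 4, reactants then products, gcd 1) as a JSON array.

Y: 3·5 = 15 | 4·0+6·0+5·3 = 15
J: 3·7 = 21 | 4·0+6·1+5·3 = 21
T: 3·8 = 24 | 4·6+6·0+5·0 = 24
gcd(3,4,6,5) = 1

Coefficients: [3, 4, 6, 5]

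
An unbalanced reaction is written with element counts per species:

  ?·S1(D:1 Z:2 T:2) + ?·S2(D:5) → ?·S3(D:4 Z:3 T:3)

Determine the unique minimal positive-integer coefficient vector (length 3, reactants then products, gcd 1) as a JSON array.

Coefficients: [3, 1, 2]

D: 3·1+1·5 = 8 | 2·4 = 8
Z: 3·2+1·0 = 6 | 2·3 = 6
T: 3·2+1·0 = 6 | 2·3 = 6
gcd(3,1,2) = 1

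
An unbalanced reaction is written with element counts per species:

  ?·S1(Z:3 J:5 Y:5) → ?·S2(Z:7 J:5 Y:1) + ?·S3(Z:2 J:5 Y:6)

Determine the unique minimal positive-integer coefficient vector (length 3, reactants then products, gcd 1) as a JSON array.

Z: 5·3 = 15 | 1·7+4·2 = 15
J: 5·5 = 25 | 1·5+4·5 = 25
Y: 5·5 = 25 | 1·1+4·6 = 25
gcd(5,1,4) = 1

Coefficients: [5, 1, 4]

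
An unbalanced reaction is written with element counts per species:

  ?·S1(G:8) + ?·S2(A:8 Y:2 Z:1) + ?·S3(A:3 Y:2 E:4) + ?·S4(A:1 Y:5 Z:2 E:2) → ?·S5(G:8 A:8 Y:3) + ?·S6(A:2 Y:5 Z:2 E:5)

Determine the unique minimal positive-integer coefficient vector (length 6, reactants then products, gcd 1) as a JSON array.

G: 3·8+2·0+5·0+5·0 = 24 | 3·8+6·0 = 24
A: 3·0+2·8+5·3+5·1 = 36 | 3·8+6·2 = 36
Y: 3·0+2·2+5·2+5·5 = 39 | 3·3+6·5 = 39
Z: 3·0+2·1+5·0+5·2 = 12 | 3·0+6·2 = 12
E: 3·0+2·0+5·4+5·2 = 30 | 3·0+6·5 = 30
gcd(3,2,5,5,3,6) = 1

Coefficients: [3, 2, 5, 5, 3, 6]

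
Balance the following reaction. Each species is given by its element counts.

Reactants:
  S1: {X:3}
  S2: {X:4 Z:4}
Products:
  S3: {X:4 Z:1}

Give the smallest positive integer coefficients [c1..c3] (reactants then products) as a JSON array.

X: 4·3+1·4 = 16 | 4·4 = 16
Z: 4·0+1·4 = 4 | 4·1 = 4
gcd(4,1,4) = 1

Coefficients: [4, 1, 4]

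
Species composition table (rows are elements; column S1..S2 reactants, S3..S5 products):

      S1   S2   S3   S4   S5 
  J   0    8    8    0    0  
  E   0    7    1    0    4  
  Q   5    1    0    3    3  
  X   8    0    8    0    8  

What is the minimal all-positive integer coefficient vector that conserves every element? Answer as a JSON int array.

Coefficients: [5, 2, 2, 6, 3]

J: 5·0+2·8 = 16 | 2·8+6·0+3·0 = 16
E: 5·0+2·7 = 14 | 2·1+6·0+3·4 = 14
Q: 5·5+2·1 = 27 | 2·0+6·3+3·3 = 27
X: 5·8+2·0 = 40 | 2·8+6·0+3·8 = 40
gcd(5,2,2,6,3) = 1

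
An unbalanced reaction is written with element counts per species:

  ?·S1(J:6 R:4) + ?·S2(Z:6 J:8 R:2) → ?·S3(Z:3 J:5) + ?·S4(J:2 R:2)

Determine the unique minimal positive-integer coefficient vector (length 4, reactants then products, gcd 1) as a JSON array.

Z: 2·0+1·6 = 6 | 2·3+5·0 = 6
J: 2·6+1·8 = 20 | 2·5+5·2 = 20
R: 2·4+1·2 = 10 | 2·0+5·2 = 10
gcd(2,1,2,5) = 1

Coefficients: [2, 1, 2, 5]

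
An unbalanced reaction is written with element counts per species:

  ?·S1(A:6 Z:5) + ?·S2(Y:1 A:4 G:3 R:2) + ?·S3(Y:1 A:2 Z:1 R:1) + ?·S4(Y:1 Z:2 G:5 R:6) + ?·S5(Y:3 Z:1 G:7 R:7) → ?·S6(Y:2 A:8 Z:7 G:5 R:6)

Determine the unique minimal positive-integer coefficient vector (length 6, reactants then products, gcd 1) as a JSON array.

Coefficients: [5, 1, 3, 3, 1, 5]

Y: 5·0+1·1+3·1+3·1+1·3 = 10 | 5·2 = 10
A: 5·6+1·4+3·2+3·0+1·0 = 40 | 5·8 = 40
Z: 5·5+1·0+3·1+3·2+1·1 = 35 | 5·7 = 35
G: 5·0+1·3+3·0+3·5+1·7 = 25 | 5·5 = 25
R: 5·0+1·2+3·1+3·6+1·7 = 30 | 5·6 = 30
gcd(5,1,3,3,1,5) = 1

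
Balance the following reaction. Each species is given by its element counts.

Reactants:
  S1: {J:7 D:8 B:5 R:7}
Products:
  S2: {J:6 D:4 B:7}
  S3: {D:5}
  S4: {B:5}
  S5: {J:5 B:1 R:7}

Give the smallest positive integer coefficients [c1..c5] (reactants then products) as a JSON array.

Coefficients: [3, 1, 4, 1, 3]

J: 3·7 = 21 | 1·6+4·0+1·0+3·5 = 21
D: 3·8 = 24 | 1·4+4·5+1·0+3·0 = 24
B: 3·5 = 15 | 1·7+4·0+1·5+3·1 = 15
R: 3·7 = 21 | 1·0+4·0+1·0+3·7 = 21
gcd(3,1,4,1,3) = 1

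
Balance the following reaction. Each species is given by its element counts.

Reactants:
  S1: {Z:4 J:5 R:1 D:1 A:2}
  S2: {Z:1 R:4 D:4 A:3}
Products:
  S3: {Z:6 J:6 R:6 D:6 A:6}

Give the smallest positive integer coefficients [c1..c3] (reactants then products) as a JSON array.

Z: 6·4+6·1 = 30 | 5·6 = 30
J: 6·5+6·0 = 30 | 5·6 = 30
R: 6·1+6·4 = 30 | 5·6 = 30
D: 6·1+6·4 = 30 | 5·6 = 30
A: 6·2+6·3 = 30 | 5·6 = 30
gcd(6,6,5) = 1

Coefficients: [6, 6, 5]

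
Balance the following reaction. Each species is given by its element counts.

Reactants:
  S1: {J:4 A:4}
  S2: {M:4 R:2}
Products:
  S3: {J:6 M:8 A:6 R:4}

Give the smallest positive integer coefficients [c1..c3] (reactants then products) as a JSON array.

J: 3·4+4·0 = 12 | 2·6 = 12
M: 3·0+4·4 = 16 | 2·8 = 16
A: 3·4+4·0 = 12 | 2·6 = 12
R: 3·0+4·2 = 8 | 2·4 = 8
gcd(3,4,2) = 1

Coefficients: [3, 4, 2]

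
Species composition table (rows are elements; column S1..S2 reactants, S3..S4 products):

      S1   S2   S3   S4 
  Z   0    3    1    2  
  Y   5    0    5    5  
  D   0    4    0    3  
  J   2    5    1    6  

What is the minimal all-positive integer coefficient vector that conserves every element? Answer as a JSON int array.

Coefficients: [5, 3, 1, 4]

Z: 5·0+3·3 = 9 | 1·1+4·2 = 9
Y: 5·5+3·0 = 25 | 1·5+4·5 = 25
D: 5·0+3·4 = 12 | 1·0+4·3 = 12
J: 5·2+3·5 = 25 | 1·1+4·6 = 25
gcd(5,3,1,4) = 1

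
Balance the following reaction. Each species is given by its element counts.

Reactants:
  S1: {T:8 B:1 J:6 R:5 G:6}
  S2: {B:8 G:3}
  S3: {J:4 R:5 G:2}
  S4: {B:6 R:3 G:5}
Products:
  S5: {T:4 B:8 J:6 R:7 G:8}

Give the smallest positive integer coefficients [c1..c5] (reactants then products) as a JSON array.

T: 2·8+3·0+3·0+1·0 = 16 | 4·4 = 16
B: 2·1+3·8+3·0+1·6 = 32 | 4·8 = 32
J: 2·6+3·0+3·4+1·0 = 24 | 4·6 = 24
R: 2·5+3·0+3·5+1·3 = 28 | 4·7 = 28
G: 2·6+3·3+3·2+1·5 = 32 | 4·8 = 32
gcd(2,3,3,1,4) = 1

Coefficients: [2, 3, 3, 1, 4]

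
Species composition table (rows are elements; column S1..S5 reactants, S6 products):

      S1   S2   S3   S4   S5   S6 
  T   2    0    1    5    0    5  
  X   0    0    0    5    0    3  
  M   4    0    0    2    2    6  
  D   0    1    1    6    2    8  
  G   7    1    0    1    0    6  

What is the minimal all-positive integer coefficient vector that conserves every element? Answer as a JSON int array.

T: 3·2+6·0+4·1+3·5+6·0 = 25 | 5·5 = 25
X: 3·0+6·0+4·0+3·5+6·0 = 15 | 5·3 = 15
M: 3·4+6·0+4·0+3·2+6·2 = 30 | 5·6 = 30
D: 3·0+6·1+4·1+3·6+6·2 = 40 | 5·8 = 40
G: 3·7+6·1+4·0+3·1+6·0 = 30 | 5·6 = 30
gcd(3,6,4,3,6,5) = 1

Coefficients: [3, 6, 4, 3, 6, 5]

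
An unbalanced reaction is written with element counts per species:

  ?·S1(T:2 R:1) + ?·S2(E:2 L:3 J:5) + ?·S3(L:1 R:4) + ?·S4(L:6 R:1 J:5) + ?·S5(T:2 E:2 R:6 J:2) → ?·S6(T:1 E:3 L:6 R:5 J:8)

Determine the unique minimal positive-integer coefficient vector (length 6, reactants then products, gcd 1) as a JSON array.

T: 1·2+5·0+3·0+1·0+1·2 = 4 | 4·1 = 4
E: 1·0+5·2+3·0+1·0+1·2 = 12 | 4·3 = 12
L: 1·0+5·3+3·1+1·6+1·0 = 24 | 4·6 = 24
R: 1·1+5·0+3·4+1·1+1·6 = 20 | 4·5 = 20
J: 1·0+5·5+3·0+1·5+1·2 = 32 | 4·8 = 32
gcd(1,5,3,1,1,4) = 1

Coefficients: [1, 5, 3, 1, 1, 4]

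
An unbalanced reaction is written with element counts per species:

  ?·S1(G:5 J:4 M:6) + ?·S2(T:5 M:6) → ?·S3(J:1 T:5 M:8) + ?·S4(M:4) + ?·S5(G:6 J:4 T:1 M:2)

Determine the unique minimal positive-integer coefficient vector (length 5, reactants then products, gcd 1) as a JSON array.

Coefficients: [6, 5, 4, 6, 5]

G: 6·5+5·0 = 30 | 4·0+6·0+5·6 = 30
J: 6·4+5·0 = 24 | 4·1+6·0+5·4 = 24
T: 6·0+5·5 = 25 | 4·5+6·0+5·1 = 25
M: 6·6+5·6 = 66 | 4·8+6·4+5·2 = 66
gcd(6,5,4,6,5) = 1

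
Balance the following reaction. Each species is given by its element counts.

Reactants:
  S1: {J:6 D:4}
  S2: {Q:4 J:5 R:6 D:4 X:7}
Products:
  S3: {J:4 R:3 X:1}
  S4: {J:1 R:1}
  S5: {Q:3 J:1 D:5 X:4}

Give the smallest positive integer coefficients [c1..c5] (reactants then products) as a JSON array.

Q: 2·0+3·4 = 12 | 5·0+3·0+4·3 = 12
J: 2·6+3·5 = 27 | 5·4+3·1+4·1 = 27
R: 2·0+3·6 = 18 | 5·3+3·1+4·0 = 18
D: 2·4+3·4 = 20 | 5·0+3·0+4·5 = 20
X: 2·0+3·7 = 21 | 5·1+3·0+4·4 = 21
gcd(2,3,5,3,4) = 1

Coefficients: [2, 3, 5, 3, 4]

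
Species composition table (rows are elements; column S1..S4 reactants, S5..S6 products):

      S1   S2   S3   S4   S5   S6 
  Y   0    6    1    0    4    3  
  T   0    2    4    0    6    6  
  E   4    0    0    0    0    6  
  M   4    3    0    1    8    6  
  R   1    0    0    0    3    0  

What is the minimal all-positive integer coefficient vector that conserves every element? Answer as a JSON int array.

Coefficients: [3, 1, 4, 5, 1, 2]

Y: 3·0+1·6+4·1+5·0 = 10 | 1·4+2·3 = 10
T: 3·0+1·2+4·4+5·0 = 18 | 1·6+2·6 = 18
E: 3·4+1·0+4·0+5·0 = 12 | 1·0+2·6 = 12
M: 3·4+1·3+4·0+5·1 = 20 | 1·8+2·6 = 20
R: 3·1+1·0+4·0+5·0 = 3 | 1·3+2·0 = 3
gcd(3,1,4,5,1,2) = 1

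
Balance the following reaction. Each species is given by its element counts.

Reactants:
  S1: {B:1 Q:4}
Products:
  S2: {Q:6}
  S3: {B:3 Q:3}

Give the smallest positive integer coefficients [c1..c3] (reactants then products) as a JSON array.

Coefficients: [6, 3, 2]

B: 6·1 = 6 | 3·0+2·3 = 6
Q: 6·4 = 24 | 3·6+2·3 = 24
gcd(6,3,2) = 1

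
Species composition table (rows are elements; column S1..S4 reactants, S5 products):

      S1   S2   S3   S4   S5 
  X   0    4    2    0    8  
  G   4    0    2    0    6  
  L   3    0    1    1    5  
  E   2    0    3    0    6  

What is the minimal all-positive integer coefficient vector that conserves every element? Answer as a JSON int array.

Coefficients: [3, 5, 6, 5, 4]

X: 3·0+5·4+6·2+5·0 = 32 | 4·8 = 32
G: 3·4+5·0+6·2+5·0 = 24 | 4·6 = 24
L: 3·3+5·0+6·1+5·1 = 20 | 4·5 = 20
E: 3·2+5·0+6·3+5·0 = 24 | 4·6 = 24
gcd(3,5,6,5,4) = 1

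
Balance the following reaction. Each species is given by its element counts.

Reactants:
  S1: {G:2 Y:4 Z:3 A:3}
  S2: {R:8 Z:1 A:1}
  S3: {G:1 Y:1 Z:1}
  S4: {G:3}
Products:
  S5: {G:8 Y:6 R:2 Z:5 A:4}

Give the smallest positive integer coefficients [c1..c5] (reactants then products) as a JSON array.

G: 5·2+1·0+4·1+6·3 = 32 | 4·8 = 32
Y: 5·4+1·0+4·1+6·0 = 24 | 4·6 = 24
R: 5·0+1·8+4·0+6·0 = 8 | 4·2 = 8
Z: 5·3+1·1+4·1+6·0 = 20 | 4·5 = 20
A: 5·3+1·1+4·0+6·0 = 16 | 4·4 = 16
gcd(5,1,4,6,4) = 1

Coefficients: [5, 1, 4, 6, 4]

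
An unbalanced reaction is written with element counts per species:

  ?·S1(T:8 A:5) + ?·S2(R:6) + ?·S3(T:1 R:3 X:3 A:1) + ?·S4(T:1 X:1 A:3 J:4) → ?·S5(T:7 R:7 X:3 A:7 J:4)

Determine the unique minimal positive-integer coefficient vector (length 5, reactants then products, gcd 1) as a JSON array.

T: 4·8+5·0+4·1+6·1 = 42 | 6·7 = 42
R: 4·0+5·6+4·3+6·0 = 42 | 6·7 = 42
X: 4·0+5·0+4·3+6·1 = 18 | 6·3 = 18
A: 4·5+5·0+4·1+6·3 = 42 | 6·7 = 42
J: 4·0+5·0+4·0+6·4 = 24 | 6·4 = 24
gcd(4,5,4,6,6) = 1

Coefficients: [4, 5, 4, 6, 6]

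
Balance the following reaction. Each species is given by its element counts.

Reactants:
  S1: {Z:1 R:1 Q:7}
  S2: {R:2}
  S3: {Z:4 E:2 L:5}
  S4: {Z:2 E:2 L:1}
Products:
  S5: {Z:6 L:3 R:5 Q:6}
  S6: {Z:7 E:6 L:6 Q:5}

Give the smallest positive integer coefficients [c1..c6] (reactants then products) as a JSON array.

Z: 3·1+1·0+3·4+6·2 = 27 | 1·6+3·7 = 27
E: 3·0+1·0+3·2+6·2 = 18 | 1·0+3·6 = 18
L: 3·0+1·0+3·5+6·1 = 21 | 1·3+3·6 = 21
R: 3·1+1·2+3·0+6·0 = 5 | 1·5+3·0 = 5
Q: 3·7+1·0+3·0+6·0 = 21 | 1·6+3·5 = 21
gcd(3,1,3,6,1,3) = 1

Coefficients: [3, 1, 3, 6, 1, 3]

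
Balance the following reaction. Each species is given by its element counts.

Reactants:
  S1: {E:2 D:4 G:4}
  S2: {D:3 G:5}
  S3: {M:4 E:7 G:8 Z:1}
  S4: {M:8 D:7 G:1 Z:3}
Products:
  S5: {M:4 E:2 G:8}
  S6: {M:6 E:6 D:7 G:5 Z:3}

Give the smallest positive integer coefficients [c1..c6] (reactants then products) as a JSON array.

M: 2·0+2·0+6·4+4·8 = 56 | 5·4+6·6 = 56
E: 2·2+2·0+6·7+4·0 = 46 | 5·2+6·6 = 46
D: 2·4+2·3+6·0+4·7 = 42 | 5·0+6·7 = 42
G: 2·4+2·5+6·8+4·1 = 70 | 5·8+6·5 = 70
Z: 2·0+2·0+6·1+4·3 = 18 | 5·0+6·3 = 18
gcd(2,2,6,4,5,6) = 1

Coefficients: [2, 2, 6, 4, 5, 6]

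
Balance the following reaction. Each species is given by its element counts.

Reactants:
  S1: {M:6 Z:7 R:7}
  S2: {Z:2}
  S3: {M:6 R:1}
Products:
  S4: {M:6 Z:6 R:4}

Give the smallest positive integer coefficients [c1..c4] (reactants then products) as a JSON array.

Coefficients: [2, 5, 2, 4]

M: 2·6+5·0+2·6 = 24 | 4·6 = 24
Z: 2·7+5·2+2·0 = 24 | 4·6 = 24
R: 2·7+5·0+2·1 = 16 | 4·4 = 16
gcd(2,5,2,4) = 1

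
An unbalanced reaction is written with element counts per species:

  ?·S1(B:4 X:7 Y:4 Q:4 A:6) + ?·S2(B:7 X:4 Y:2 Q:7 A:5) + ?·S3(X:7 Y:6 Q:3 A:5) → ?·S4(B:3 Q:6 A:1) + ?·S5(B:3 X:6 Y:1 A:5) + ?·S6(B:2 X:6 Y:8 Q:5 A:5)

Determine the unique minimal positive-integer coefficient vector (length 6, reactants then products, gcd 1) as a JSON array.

Coefficients: [1, 6, 5, 6, 6, 5]

B: 1·4+6·7+5·0 = 46 | 6·3+6·3+5·2 = 46
X: 1·7+6·4+5·7 = 66 | 6·0+6·6+5·6 = 66
Y: 1·4+6·2+5·6 = 46 | 6·0+6·1+5·8 = 46
Q: 1·4+6·7+5·3 = 61 | 6·6+6·0+5·5 = 61
A: 1·6+6·5+5·5 = 61 | 6·1+6·5+5·5 = 61
gcd(1,6,5,6,6,5) = 1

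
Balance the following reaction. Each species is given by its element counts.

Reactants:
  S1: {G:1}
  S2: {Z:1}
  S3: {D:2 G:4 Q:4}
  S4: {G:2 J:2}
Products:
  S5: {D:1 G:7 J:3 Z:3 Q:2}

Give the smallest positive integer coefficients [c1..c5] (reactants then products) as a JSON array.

Coefficients: [4, 6, 1, 3, 2]

D: 4·0+6·0+1·2+3·0 = 2 | 2·1 = 2
G: 4·1+6·0+1·4+3·2 = 14 | 2·7 = 14
J: 4·0+6·0+1·0+3·2 = 6 | 2·3 = 6
Z: 4·0+6·1+1·0+3·0 = 6 | 2·3 = 6
Q: 4·0+6·0+1·4+3·0 = 4 | 2·2 = 4
gcd(4,6,1,3,2) = 1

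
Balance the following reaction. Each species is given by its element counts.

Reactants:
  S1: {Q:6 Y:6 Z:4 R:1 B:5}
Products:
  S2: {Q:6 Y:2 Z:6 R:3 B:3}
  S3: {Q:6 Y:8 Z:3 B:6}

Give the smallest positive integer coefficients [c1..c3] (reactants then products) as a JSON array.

Coefficients: [3, 1, 2]

Q: 3·6 = 18 | 1·6+2·6 = 18
Y: 3·6 = 18 | 1·2+2·8 = 18
Z: 3·4 = 12 | 1·6+2·3 = 12
R: 3·1 = 3 | 1·3+2·0 = 3
B: 3·5 = 15 | 1·3+2·6 = 15
gcd(3,1,2) = 1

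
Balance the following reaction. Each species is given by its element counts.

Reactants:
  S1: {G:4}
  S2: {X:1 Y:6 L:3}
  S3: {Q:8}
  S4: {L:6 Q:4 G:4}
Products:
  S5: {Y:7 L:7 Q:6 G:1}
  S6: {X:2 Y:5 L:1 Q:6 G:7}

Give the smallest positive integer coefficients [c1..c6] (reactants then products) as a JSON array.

X: 5·0+6·1+4·0+1·0 = 6 | 3·0+3·2 = 6
Y: 5·0+6·6+4·0+1·0 = 36 | 3·7+3·5 = 36
L: 5·0+6·3+4·0+1·6 = 24 | 3·7+3·1 = 24
Q: 5·0+6·0+4·8+1·4 = 36 | 3·6+3·6 = 36
G: 5·4+6·0+4·0+1·4 = 24 | 3·1+3·7 = 24
gcd(5,6,4,1,3,3) = 1

Coefficients: [5, 6, 4, 1, 3, 3]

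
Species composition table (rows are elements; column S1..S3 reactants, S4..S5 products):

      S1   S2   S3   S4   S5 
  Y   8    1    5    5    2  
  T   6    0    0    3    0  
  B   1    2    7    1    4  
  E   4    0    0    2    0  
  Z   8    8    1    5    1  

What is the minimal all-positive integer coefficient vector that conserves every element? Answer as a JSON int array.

Coefficients: [3, 1, 3, 6, 5]

Y: 3·8+1·1+3·5 = 40 | 6·5+5·2 = 40
T: 3·6+1·0+3·0 = 18 | 6·3+5·0 = 18
B: 3·1+1·2+3·7 = 26 | 6·1+5·4 = 26
E: 3·4+1·0+3·0 = 12 | 6·2+5·0 = 12
Z: 3·8+1·8+3·1 = 35 | 6·5+5·1 = 35
gcd(3,1,3,6,5) = 1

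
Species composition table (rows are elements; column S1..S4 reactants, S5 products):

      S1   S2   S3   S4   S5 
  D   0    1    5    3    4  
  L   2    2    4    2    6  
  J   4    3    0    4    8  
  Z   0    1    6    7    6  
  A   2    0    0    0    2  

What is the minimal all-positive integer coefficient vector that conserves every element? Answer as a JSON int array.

D: 5·0+4·1+2·5+2·3 = 20 | 5·4 = 20
L: 5·2+4·2+2·4+2·2 = 30 | 5·6 = 30
J: 5·4+4·3+2·0+2·4 = 40 | 5·8 = 40
Z: 5·0+4·1+2·6+2·7 = 30 | 5·6 = 30
A: 5·2+4·0+2·0+2·0 = 10 | 5·2 = 10
gcd(5,4,2,2,5) = 1

Coefficients: [5, 4, 2, 2, 5]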